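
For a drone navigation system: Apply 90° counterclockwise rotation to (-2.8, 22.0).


90° CCW: (x,y) -> (-y, x)
(-2.8,22) -> (-22, -2.8)

(-22, -2.8)


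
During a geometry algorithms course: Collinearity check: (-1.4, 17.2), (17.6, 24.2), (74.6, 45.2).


Cross product: (17.6-(-1.4))*(45.2-17.2) - (24.2-17.2)*(74.6-(-1.4))
= 0

Yes, collinear


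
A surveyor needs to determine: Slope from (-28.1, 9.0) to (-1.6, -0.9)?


slope = (y2-y1)/(x2-x1) = ((-0.9)-9)/((-1.6)-(-28.1)) = (-9.9)/26.5 = -0.3736

-0.3736


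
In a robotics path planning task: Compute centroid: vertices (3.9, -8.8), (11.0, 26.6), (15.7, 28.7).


Centroid = ((x_A+x_B+x_C)/3, (y_A+y_B+y_C)/3)
= ((3.9+11+15.7)/3, ((-8.8)+26.6+28.7)/3)
= (10.2, 15.5)

(10.2, 15.5)


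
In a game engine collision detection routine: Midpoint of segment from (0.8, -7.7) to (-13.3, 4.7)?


M = ((0.8+(-13.3))/2, ((-7.7)+4.7)/2)
= (-6.25, -1.5)

(-6.25, -1.5)


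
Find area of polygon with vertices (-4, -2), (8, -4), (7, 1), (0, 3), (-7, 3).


Shoelace sum: ((-4)*(-4) - 8*(-2)) + (8*1 - 7*(-4)) + (7*3 - 0*1) + (0*3 - (-7)*3) + ((-7)*(-2) - (-4)*3)
= 136
Area = |136|/2 = 68

68


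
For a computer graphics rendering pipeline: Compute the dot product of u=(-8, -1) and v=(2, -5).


u . v = u_x*v_x + u_y*v_y = (-8)*2 + (-1)*(-5)
= (-16) + 5 = -11

-11


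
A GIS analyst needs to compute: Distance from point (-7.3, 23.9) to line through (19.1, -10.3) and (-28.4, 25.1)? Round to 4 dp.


|cross product| = 689.94
|line direction| = sqrt(3509.41) = 59.2403
Distance = 689.94/sqrt(3509.41) = 11.6465

11.6465


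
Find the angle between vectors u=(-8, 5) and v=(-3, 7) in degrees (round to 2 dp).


u.v = 59, |u| = sqrt(89) = 9.434, |v| = sqrt(58) = 7.6158
cos(theta) = u.v/(|u||v|) = 59/sqrt(5162) = 0.821189
theta = acos(0.821189) = 34.8 degrees

34.8 degrees


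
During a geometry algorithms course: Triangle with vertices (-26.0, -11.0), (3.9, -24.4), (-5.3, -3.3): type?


Side lengths squared: AB^2=1073.57, BC^2=529.85, CA^2=487.78
Sorted: [487.78, 529.85, 1073.57]
By sides: Scalene, By angles: Obtuse

Scalene, Obtuse


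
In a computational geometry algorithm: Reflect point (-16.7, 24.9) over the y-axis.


Reflection over y-axis: (x,y) -> (-x,y)
(-16.7, 24.9) -> (16.7, 24.9)

(16.7, 24.9)


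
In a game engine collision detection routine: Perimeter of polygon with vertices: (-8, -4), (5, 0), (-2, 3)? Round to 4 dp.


Sides: (-8, -4)->(5, 0): sqrt(185) = 13.601471, (5, 0)->(-2, 3): sqrt(58) = 7.615773, (-2, 3)->(-8, -4): sqrt(85) = 9.219544
Sum = 30.436788
Perimeter = 30.4368

30.4368


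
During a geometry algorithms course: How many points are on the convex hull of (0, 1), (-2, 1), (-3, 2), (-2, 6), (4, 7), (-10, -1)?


Convex hull vertices (CCW): (-10, -1), (0, 1), (4, 7), (-2, 6)
Count = 4

4


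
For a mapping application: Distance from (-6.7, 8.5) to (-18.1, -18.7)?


dx=-11.4, dy=-27.2
d^2 = (-11.4)^2 + (-27.2)^2 = 869.8
d = sqrt(869.8) = 29.4924

29.4924


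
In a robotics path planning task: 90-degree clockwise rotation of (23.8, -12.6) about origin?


90° CW: (x,y) -> (y, -x)
(23.8,-12.6) -> (-12.6, -23.8)

(-12.6, -23.8)


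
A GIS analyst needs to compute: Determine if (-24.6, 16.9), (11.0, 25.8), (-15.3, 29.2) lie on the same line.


Cross product: (11-(-24.6))*(29.2-16.9) - (25.8-16.9)*((-15.3)-(-24.6))
= 355.11

No, not collinear


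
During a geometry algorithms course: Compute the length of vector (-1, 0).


|u| = sqrt((-1)^2 + 0^2) = sqrt(1) = 1

1


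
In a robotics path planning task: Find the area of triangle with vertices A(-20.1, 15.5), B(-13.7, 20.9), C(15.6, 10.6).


Area = |x_A(y_B-y_C) + x_B(y_C-y_A) + x_C(y_A-y_B)|/2
= |(-207.03) + 67.13 + (-84.24)|/2
= 224.14/2 = 112.07

112.07


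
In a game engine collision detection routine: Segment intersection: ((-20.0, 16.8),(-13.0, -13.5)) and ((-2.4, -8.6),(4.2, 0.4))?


Cross products: d1=326.04, d2=63.06, d3=355.48, d4=618.46
d1*d2 < 0 and d3*d4 < 0? no

No, they don't intersect


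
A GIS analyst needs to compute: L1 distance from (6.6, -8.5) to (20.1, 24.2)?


|6.6-20.1| + |(-8.5)-24.2| = 13.5 + 32.7 = 46.2

46.2


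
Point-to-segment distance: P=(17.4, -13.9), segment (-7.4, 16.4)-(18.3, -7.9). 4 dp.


Project P onto AB: t = 1 (clamped to [0,1])
Closest point on segment: (18.3, -7.9)
Distance: 6.0671

6.0671


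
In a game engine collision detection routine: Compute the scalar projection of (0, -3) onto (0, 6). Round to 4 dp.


u.v = -18, |v| = sqrt(36) = 6
Scalar projection = u.v / |v| = -18 / sqrt(36) = -3

-3


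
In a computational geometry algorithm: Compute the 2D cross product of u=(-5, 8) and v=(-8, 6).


u x v = u_x*v_y - u_y*v_x = (-5)*6 - 8*(-8)
= (-30) - (-64) = 34

34


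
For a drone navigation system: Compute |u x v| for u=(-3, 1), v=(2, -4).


|u x v| = |(-3)*(-4) - 1*2|
= |12 - 2| = 10

10


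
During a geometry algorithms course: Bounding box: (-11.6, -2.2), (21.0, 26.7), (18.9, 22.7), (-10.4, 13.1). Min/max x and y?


x range: [-11.6, 21]
y range: [-2.2, 26.7]
Bounding box: (-11.6,-2.2) to (21,26.7)

(-11.6,-2.2) to (21,26.7)


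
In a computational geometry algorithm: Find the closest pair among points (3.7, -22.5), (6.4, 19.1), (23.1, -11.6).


d(P0,P1) = 41.6875, d(P0,P2) = 22.2524, d(P1,P2) = 34.9482
Closest: P0 and P2

Closest pair: (3.7, -22.5) and (23.1, -11.6), distance = 22.2524


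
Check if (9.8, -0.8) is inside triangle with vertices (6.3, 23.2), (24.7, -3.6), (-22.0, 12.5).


Cross products: AB x AP = -347.8, BC x BP = 109.13, CA x CP = -716.65
All same sign? no

No, outside


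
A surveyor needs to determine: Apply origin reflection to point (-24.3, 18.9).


Reflection over origin: (x,y) -> (-x,-y)
(-24.3, 18.9) -> (24.3, -18.9)

(24.3, -18.9)


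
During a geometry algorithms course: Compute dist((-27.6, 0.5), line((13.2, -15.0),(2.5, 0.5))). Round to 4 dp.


|cross product| = 466.55
|line direction| = sqrt(354.74) = 18.8345
Distance = 466.55/sqrt(354.74) = 24.771

24.771


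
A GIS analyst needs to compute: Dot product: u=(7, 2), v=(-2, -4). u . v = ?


u . v = u_x*v_x + u_y*v_y = 7*(-2) + 2*(-4)
= (-14) + (-8) = -22

-22


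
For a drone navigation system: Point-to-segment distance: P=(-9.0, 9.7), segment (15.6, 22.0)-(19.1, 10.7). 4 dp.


Project P onto AB: t = 0.3779 (clamped to [0,1])
Closest point on segment: (16.9228, 17.7292)
Distance: 27.1378

27.1378


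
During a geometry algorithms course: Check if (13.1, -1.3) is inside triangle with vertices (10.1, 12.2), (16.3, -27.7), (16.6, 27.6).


Cross products: AB x AP = 36, BC x BP = 184.88, CA x CP = 133.95
All same sign? yes

Yes, inside


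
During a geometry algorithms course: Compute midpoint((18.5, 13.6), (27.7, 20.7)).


M = ((18.5+27.7)/2, (13.6+20.7)/2)
= (23.1, 17.15)

(23.1, 17.15)


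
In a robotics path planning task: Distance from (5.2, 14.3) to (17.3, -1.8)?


dx=12.1, dy=-16.1
d^2 = 12.1^2 + (-16.1)^2 = 405.62
d = sqrt(405.62) = 20.14

20.14


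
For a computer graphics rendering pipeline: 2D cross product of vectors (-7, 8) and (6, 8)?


u x v = u_x*v_y - u_y*v_x = (-7)*8 - 8*6
= (-56) - 48 = -104

-104


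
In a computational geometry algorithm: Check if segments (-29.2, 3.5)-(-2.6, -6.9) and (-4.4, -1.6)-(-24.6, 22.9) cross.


Cross products: d1=504.58, d2=62.96, d3=122.26, d4=563.88
d1*d2 < 0 and d3*d4 < 0? no

No, they don't intersect


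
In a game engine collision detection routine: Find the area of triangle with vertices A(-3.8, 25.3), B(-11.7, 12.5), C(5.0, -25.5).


Area = |x_A(y_B-y_C) + x_B(y_C-y_A) + x_C(y_A-y_B)|/2
= |(-144.4) + 594.36 + 64|/2
= 513.96/2 = 256.98

256.98


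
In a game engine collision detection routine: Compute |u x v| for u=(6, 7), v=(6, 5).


|u x v| = |6*5 - 7*6|
= |30 - 42| = 12

12


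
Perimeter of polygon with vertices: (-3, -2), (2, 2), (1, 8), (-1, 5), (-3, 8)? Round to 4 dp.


Sides: (-3, -2)->(2, 2): sqrt(41) = 6.403124, (2, 2)->(1, 8): sqrt(37) = 6.082763, (1, 8)->(-1, 5): sqrt(13) = 3.605551, (-1, 5)->(-3, 8): sqrt(13) = 3.605551, (-3, 8)->(-3, -2): sqrt(100) = 10
Sum = 29.696989
Perimeter = 29.697

29.697


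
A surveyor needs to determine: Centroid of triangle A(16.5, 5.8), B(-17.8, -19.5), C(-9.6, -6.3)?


Centroid = ((x_A+x_B+x_C)/3, (y_A+y_B+y_C)/3)
= ((16.5+(-17.8)+(-9.6))/3, (5.8+(-19.5)+(-6.3))/3)
= (-3.6333, -6.6667)

(-3.6333, -6.6667)


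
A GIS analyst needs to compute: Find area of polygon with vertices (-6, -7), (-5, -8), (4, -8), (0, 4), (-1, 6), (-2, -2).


Shoelace sum: ((-6)*(-8) - (-5)*(-7)) + ((-5)*(-8) - 4*(-8)) + (4*4 - 0*(-8)) + (0*6 - (-1)*4) + ((-1)*(-2) - (-2)*6) + ((-2)*(-7) - (-6)*(-2))
= 121
Area = |121|/2 = 60.5

60.5


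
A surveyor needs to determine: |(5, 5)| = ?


|u| = sqrt(5^2 + 5^2) = sqrt(50) = 7.0711

7.0711


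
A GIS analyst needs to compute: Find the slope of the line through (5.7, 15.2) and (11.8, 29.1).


slope = (y2-y1)/(x2-x1) = (29.1-15.2)/(11.8-5.7) = 13.9/6.1 = 2.2787

2.2787


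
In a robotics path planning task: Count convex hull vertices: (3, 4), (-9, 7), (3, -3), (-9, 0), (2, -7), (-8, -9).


Convex hull vertices (CCW): (-9, 0), (-8, -9), (2, -7), (3, -3), (3, 4), (-9, 7)
Count = 6

6


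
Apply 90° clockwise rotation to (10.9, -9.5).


90° CW: (x,y) -> (y, -x)
(10.9,-9.5) -> (-9.5, -10.9)

(-9.5, -10.9)


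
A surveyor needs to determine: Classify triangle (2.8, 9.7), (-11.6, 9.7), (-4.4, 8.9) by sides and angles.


Side lengths squared: AB^2=207.36, BC^2=52.48, CA^2=52.48
Sorted: [52.48, 52.48, 207.36]
By sides: Isosceles, By angles: Obtuse

Isosceles, Obtuse


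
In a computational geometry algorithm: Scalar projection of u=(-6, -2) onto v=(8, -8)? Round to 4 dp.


u.v = -32, |v| = sqrt(128) = 11.3137
Scalar projection = u.v / |v| = -32 / sqrt(128) = -2.8284

-2.8284


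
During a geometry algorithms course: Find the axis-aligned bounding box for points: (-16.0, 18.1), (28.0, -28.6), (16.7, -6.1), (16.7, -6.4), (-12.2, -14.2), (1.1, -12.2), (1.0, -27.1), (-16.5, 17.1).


x range: [-16.5, 28]
y range: [-28.6, 18.1]
Bounding box: (-16.5,-28.6) to (28,18.1)

(-16.5,-28.6) to (28,18.1)


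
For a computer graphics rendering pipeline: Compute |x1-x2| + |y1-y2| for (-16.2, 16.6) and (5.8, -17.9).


|(-16.2)-5.8| + |16.6-(-17.9)| = 22 + 34.5 = 56.5

56.5


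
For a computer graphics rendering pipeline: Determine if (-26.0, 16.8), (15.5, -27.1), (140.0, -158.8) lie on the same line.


Cross product: (15.5-(-26))*((-158.8)-16.8) - ((-27.1)-16.8)*(140-(-26))
= 0

Yes, collinear


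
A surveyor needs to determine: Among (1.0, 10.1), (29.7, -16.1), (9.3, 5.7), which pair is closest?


d(P0,P1) = 38.8604, d(P0,P2) = 9.3941, d(P1,P2) = 29.8563
Closest: P0 and P2

Closest pair: (1.0, 10.1) and (9.3, 5.7), distance = 9.3941


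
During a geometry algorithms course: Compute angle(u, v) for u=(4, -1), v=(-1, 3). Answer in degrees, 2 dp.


u.v = -7, |u| = sqrt(17) = 4.1231, |v| = sqrt(10) = 3.1623
cos(theta) = u.v/(|u||v|) = -7/sqrt(170) = -0.536875
theta = acos(-0.536875) = 122.47 degrees

122.47 degrees


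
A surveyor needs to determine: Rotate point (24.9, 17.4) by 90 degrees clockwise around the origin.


90° CW: (x,y) -> (y, -x)
(24.9,17.4) -> (17.4, -24.9)

(17.4, -24.9)


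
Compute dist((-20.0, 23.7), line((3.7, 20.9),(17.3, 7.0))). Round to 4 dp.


|cross product| = 291.35
|line direction| = sqrt(378.17) = 19.4466
Distance = 291.35/sqrt(378.17) = 14.9821

14.9821


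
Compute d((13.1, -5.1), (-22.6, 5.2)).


dx=-35.7, dy=10.3
d^2 = (-35.7)^2 + 10.3^2 = 1380.58
d = sqrt(1380.58) = 37.1562

37.1562


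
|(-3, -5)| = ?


|u| = sqrt((-3)^2 + (-5)^2) = sqrt(34) = 5.831

5.831


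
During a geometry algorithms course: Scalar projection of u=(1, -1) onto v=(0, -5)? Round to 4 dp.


u.v = 5, |v| = sqrt(25) = 5
Scalar projection = u.v / |v| = 5 / sqrt(25) = 1

1


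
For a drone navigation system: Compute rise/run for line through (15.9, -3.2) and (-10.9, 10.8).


slope = (y2-y1)/(x2-x1) = (10.8-(-3.2))/((-10.9)-15.9) = 14/(-26.8) = -0.5224

-0.5224


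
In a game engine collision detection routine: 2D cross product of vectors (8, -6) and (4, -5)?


u x v = u_x*v_y - u_y*v_x = 8*(-5) - (-6)*4
= (-40) - (-24) = -16

-16


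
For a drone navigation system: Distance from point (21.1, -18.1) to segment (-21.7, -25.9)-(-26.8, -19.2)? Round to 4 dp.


Project P onto AB: t = 0 (clamped to [0,1])
Closest point on segment: (-21.7, -25.9)
Distance: 43.5049

43.5049


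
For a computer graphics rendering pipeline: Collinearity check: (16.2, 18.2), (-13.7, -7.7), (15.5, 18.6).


Cross product: ((-13.7)-16.2)*(18.6-18.2) - ((-7.7)-18.2)*(15.5-16.2)
= -30.09

No, not collinear


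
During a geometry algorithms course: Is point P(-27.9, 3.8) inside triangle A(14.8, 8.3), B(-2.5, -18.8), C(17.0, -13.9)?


Cross products: AB x AP = -1079.32, BC x BP = 565.16, CA x CP = 957.84
All same sign? no

No, outside


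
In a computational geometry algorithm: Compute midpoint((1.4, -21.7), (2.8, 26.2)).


M = ((1.4+2.8)/2, ((-21.7)+26.2)/2)
= (2.1, 2.25)

(2.1, 2.25)


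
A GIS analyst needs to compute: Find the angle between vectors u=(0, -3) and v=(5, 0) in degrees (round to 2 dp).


u.v = 0, |u| = sqrt(9) = 3, |v| = sqrt(25) = 5
cos(theta) = u.v/(|u||v|) = 0/sqrt(225) = 0
theta = acos(0) = 90 degrees

90 degrees


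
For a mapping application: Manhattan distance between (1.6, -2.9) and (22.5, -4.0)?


|1.6-22.5| + |(-2.9)-(-4)| = 20.9 + 1.1 = 22

22


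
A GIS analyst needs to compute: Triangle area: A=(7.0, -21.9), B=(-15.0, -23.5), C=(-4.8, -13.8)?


Area = |x_A(y_B-y_C) + x_B(y_C-y_A) + x_C(y_A-y_B)|/2
= |(-67.9) + (-121.5) + (-7.68)|/2
= 197.08/2 = 98.54

98.54


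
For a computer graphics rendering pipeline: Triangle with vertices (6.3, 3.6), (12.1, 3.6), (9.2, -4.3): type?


Side lengths squared: AB^2=33.64, BC^2=70.82, CA^2=70.82
Sorted: [33.64, 70.82, 70.82]
By sides: Isosceles, By angles: Acute

Isosceles, Acute


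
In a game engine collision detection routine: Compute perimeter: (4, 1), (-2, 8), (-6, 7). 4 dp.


Sides: (4, 1)->(-2, 8): sqrt(85) = 9.219544, (-2, 8)->(-6, 7): sqrt(17) = 4.123106, (-6, 7)->(4, 1): sqrt(136) = 11.661904
Sum = 25.004554
Perimeter = 25.0046

25.0046


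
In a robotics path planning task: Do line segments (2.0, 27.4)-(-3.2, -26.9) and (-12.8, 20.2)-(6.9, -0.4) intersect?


Cross products: d1=446.72, d2=-730.11, d3=-766.2, d4=410.63
d1*d2 < 0 and d3*d4 < 0? yes

Yes, they intersect


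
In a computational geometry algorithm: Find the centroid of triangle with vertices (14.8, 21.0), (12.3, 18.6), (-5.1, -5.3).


Centroid = ((x_A+x_B+x_C)/3, (y_A+y_B+y_C)/3)
= ((14.8+12.3+(-5.1))/3, (21+18.6+(-5.3))/3)
= (7.3333, 11.4333)

(7.3333, 11.4333)


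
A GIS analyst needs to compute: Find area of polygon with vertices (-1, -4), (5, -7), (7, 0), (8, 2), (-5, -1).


Shoelace sum: ((-1)*(-7) - 5*(-4)) + (5*0 - 7*(-7)) + (7*2 - 8*0) + (8*(-1) - (-5)*2) + ((-5)*(-4) - (-1)*(-1))
= 111
Area = |111|/2 = 55.5

55.5


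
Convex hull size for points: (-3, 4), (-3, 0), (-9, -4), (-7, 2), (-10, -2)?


Convex hull vertices (CCW): (-10, -2), (-9, -4), (-3, 0), (-3, 4), (-7, 2)
Count = 5

5


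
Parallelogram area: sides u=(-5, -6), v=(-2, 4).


|u x v| = |(-5)*4 - (-6)*(-2)|
= |(-20) - 12| = 32

32


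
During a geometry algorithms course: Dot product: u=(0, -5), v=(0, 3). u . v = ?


u . v = u_x*v_x + u_y*v_y = 0*0 + (-5)*3
= 0 + (-15) = -15

-15


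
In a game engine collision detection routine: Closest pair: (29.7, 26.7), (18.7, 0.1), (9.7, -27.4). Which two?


d(P0,P1) = 28.7847, d(P0,P2) = 57.6785, d(P1,P2) = 28.9353
Closest: P0 and P1

Closest pair: (29.7, 26.7) and (18.7, 0.1), distance = 28.7847


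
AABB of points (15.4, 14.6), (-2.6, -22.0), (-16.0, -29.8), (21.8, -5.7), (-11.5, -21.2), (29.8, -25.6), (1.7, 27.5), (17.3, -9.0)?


x range: [-16, 29.8]
y range: [-29.8, 27.5]
Bounding box: (-16,-29.8) to (29.8,27.5)

(-16,-29.8) to (29.8,27.5)


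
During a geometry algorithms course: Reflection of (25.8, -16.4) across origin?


Reflection over origin: (x,y) -> (-x,-y)
(25.8, -16.4) -> (-25.8, 16.4)

(-25.8, 16.4)


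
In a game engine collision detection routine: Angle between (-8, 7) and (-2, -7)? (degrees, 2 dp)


u.v = -33, |u| = sqrt(113) = 10.6301, |v| = sqrt(53) = 7.2801
cos(theta) = u.v/(|u||v|) = -33/sqrt(5989) = -0.426419
theta = acos(-0.426419) = 115.24 degrees

115.24 degrees


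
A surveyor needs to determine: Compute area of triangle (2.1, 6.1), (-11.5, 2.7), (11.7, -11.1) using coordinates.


Area = |x_A(y_B-y_C) + x_B(y_C-y_A) + x_C(y_A-y_B)|/2
= |28.98 + 197.8 + 39.78|/2
= 266.56/2 = 133.28

133.28


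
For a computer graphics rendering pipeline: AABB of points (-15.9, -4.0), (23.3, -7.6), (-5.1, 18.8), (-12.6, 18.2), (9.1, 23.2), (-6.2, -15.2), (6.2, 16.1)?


x range: [-15.9, 23.3]
y range: [-15.2, 23.2]
Bounding box: (-15.9,-15.2) to (23.3,23.2)

(-15.9,-15.2) to (23.3,23.2)


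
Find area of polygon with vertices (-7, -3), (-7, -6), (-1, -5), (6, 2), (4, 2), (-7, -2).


Shoelace sum: ((-7)*(-6) - (-7)*(-3)) + ((-7)*(-5) - (-1)*(-6)) + ((-1)*2 - 6*(-5)) + (6*2 - 4*2) + (4*(-2) - (-7)*2) + ((-7)*(-3) - (-7)*(-2))
= 95
Area = |95|/2 = 47.5

47.5


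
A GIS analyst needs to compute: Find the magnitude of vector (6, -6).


|u| = sqrt(6^2 + (-6)^2) = sqrt(72) = 8.4853

8.4853


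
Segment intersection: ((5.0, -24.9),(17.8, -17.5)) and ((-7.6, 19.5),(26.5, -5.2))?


Cross products: d1=-1202.82, d2=-634.32, d3=661.56, d4=93.06
d1*d2 < 0 and d3*d4 < 0? no

No, they don't intersect


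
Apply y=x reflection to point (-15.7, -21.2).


Reflection over y=x: (x,y) -> (y,x)
(-15.7, -21.2) -> (-21.2, -15.7)

(-21.2, -15.7)


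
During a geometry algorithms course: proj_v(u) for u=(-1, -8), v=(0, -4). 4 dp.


u.v = 32, |v| = sqrt(16) = 4
Scalar projection = u.v / |v| = 32 / sqrt(16) = 8

8


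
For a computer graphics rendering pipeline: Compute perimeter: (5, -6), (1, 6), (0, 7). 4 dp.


Sides: (5, -6)->(1, 6): sqrt(160) = 12.649111, (1, 6)->(0, 7): sqrt(2) = 1.414214, (0, 7)->(5, -6): sqrt(194) = 13.928388
Sum = 27.991713
Perimeter = 27.9917

27.9917


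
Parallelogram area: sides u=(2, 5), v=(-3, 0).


|u x v| = |2*0 - 5*(-3)|
= |0 - (-15)| = 15

15


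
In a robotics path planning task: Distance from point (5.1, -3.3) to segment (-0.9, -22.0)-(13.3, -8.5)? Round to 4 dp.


Project P onto AB: t = 0.8795 (clamped to [0,1])
Closest point on segment: (11.5896, -10.1261)
Distance: 9.4186

9.4186


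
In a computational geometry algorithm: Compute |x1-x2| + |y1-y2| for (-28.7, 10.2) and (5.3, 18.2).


|(-28.7)-5.3| + |10.2-18.2| = 34 + 8 = 42

42


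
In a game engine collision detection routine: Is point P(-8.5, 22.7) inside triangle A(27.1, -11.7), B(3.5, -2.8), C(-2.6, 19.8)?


Cross products: AB x AP = -495, BC x BP = 115.65, CA x CP = -99.72
All same sign? no

No, outside


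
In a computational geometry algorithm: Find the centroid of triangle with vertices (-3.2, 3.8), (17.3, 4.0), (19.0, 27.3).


Centroid = ((x_A+x_B+x_C)/3, (y_A+y_B+y_C)/3)
= (((-3.2)+17.3+19)/3, (3.8+4+27.3)/3)
= (11.0333, 11.7)

(11.0333, 11.7)


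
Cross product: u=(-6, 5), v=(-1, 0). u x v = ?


u x v = u_x*v_y - u_y*v_x = (-6)*0 - 5*(-1)
= 0 - (-5) = 5

5


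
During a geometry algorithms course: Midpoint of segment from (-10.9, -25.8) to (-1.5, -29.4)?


M = (((-10.9)+(-1.5))/2, ((-25.8)+(-29.4))/2)
= (-6.2, -27.6)

(-6.2, -27.6)


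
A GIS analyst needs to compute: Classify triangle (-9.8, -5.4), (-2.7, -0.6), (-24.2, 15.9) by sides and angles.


Side lengths squared: AB^2=73.45, BC^2=734.5, CA^2=661.05
Sorted: [73.45, 661.05, 734.5]
By sides: Scalene, By angles: Right

Scalene, Right


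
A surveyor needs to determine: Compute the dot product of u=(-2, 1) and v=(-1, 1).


u . v = u_x*v_x + u_y*v_y = (-2)*(-1) + 1*1
= 2 + 1 = 3

3


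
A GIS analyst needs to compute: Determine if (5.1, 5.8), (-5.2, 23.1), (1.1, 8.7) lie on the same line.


Cross product: ((-5.2)-5.1)*(8.7-5.8) - (23.1-5.8)*(1.1-5.1)
= 39.33

No, not collinear


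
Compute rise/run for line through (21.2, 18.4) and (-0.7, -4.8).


slope = (y2-y1)/(x2-x1) = ((-4.8)-18.4)/((-0.7)-21.2) = (-23.2)/(-21.9) = 1.0594

1.0594


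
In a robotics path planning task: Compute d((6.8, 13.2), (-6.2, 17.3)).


dx=-13, dy=4.1
d^2 = (-13)^2 + 4.1^2 = 185.81
d = sqrt(185.81) = 13.6312

13.6312


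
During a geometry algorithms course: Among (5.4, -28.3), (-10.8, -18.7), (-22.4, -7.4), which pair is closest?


d(P0,P1) = 18.8308, d(P0,P2) = 34.78, d(P1,P2) = 16.1941
Closest: P1 and P2

Closest pair: (-10.8, -18.7) and (-22.4, -7.4), distance = 16.1941


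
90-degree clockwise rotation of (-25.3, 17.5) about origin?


90° CW: (x,y) -> (y, -x)
(-25.3,17.5) -> (17.5, 25.3)

(17.5, 25.3)


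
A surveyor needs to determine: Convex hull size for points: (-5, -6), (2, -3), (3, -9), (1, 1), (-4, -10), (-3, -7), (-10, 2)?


Convex hull vertices (CCW): (-10, 2), (-4, -10), (3, -9), (2, -3), (1, 1)
Count = 5

5


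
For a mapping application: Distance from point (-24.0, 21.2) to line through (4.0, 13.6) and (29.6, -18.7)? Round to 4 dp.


|cross product| = 709.84
|line direction| = sqrt(1698.65) = 41.2147
Distance = 709.84/sqrt(1698.65) = 17.223

17.223


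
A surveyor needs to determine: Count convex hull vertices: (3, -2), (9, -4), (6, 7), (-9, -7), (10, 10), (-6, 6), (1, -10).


Convex hull vertices (CCW): (-9, -7), (1, -10), (9, -4), (10, 10), (-6, 6)
Count = 5

5


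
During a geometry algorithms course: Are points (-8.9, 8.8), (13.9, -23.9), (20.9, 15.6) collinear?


Cross product: (13.9-(-8.9))*(15.6-8.8) - ((-23.9)-8.8)*(20.9-(-8.9))
= 1129.5

No, not collinear


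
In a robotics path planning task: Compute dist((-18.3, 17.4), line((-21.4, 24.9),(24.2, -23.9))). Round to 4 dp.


|cross product| = 190.72
|line direction| = sqrt(4460.8) = 66.7892
Distance = 190.72/sqrt(4460.8) = 2.8556

2.8556


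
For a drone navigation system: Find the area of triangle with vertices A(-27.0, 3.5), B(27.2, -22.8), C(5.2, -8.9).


Area = |x_A(y_B-y_C) + x_B(y_C-y_A) + x_C(y_A-y_B)|/2
= |375.3 + (-337.28) + 136.76|/2
= 174.78/2 = 87.39

87.39


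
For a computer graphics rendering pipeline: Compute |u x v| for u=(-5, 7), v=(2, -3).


|u x v| = |(-5)*(-3) - 7*2|
= |15 - 14| = 1

1


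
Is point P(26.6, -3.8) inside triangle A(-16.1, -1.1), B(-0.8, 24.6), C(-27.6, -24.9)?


Cross products: AB x AP = -1138.7, BC x BP = 2117.42, CA x CP = -1047.31
All same sign? no

No, outside


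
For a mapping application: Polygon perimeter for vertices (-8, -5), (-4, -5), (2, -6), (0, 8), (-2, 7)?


Sides: (-8, -5)->(-4, -5): sqrt(16) = 4, (-4, -5)->(2, -6): sqrt(37) = 6.082763, (2, -6)->(0, 8): sqrt(200) = 14.142136, (0, 8)->(-2, 7): sqrt(5) = 2.236068, (-2, 7)->(-8, -5): sqrt(180) = 13.416408
Sum = 39.877375
Perimeter = 39.8774

39.8774


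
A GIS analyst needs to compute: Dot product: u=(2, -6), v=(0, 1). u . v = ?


u . v = u_x*v_x + u_y*v_y = 2*0 + (-6)*1
= 0 + (-6) = -6

-6


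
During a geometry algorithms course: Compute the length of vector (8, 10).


|u| = sqrt(8^2 + 10^2) = sqrt(164) = 12.8062

12.8062


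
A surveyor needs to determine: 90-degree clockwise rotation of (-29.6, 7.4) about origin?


90° CW: (x,y) -> (y, -x)
(-29.6,7.4) -> (7.4, 29.6)

(7.4, 29.6)


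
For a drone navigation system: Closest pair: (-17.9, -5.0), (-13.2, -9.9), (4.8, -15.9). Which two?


d(P0,P1) = 6.7897, d(P0,P2) = 25.1813, d(P1,P2) = 18.9737
Closest: P0 and P1

Closest pair: (-17.9, -5.0) and (-13.2, -9.9), distance = 6.7897


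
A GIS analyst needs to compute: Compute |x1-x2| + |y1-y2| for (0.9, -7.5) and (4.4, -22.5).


|0.9-4.4| + |(-7.5)-(-22.5)| = 3.5 + 15 = 18.5

18.5


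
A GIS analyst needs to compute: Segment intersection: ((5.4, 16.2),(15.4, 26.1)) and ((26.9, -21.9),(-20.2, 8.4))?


Cross products: d1=-1143.06, d2=-1912.35, d3=-593.85, d4=175.44
d1*d2 < 0 and d3*d4 < 0? no

No, they don't intersect


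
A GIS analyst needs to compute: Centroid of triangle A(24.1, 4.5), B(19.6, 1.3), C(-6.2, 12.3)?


Centroid = ((x_A+x_B+x_C)/3, (y_A+y_B+y_C)/3)
= ((24.1+19.6+(-6.2))/3, (4.5+1.3+12.3)/3)
= (12.5, 6.0333)

(12.5, 6.0333)


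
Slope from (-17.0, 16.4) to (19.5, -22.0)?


slope = (y2-y1)/(x2-x1) = ((-22)-16.4)/(19.5-(-17)) = (-38.4)/36.5 = -1.0521

-1.0521


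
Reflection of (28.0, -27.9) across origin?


Reflection over origin: (x,y) -> (-x,-y)
(28, -27.9) -> (-28, 27.9)

(-28, 27.9)


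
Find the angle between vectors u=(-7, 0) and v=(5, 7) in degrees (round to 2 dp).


u.v = -35, |u| = sqrt(49) = 7, |v| = sqrt(74) = 8.6023
cos(theta) = u.v/(|u||v|) = -35/sqrt(3626) = -0.581238
theta = acos(-0.581238) = 125.54 degrees

125.54 degrees


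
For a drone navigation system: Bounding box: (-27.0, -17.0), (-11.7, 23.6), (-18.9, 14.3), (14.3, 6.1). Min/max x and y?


x range: [-27, 14.3]
y range: [-17, 23.6]
Bounding box: (-27,-17) to (14.3,23.6)

(-27,-17) to (14.3,23.6)


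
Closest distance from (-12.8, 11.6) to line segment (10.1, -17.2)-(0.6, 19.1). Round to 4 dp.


Project P onto AB: t = 0.897 (clamped to [0,1])
Closest point on segment: (1.578, 15.3628)
Distance: 14.8623

14.8623


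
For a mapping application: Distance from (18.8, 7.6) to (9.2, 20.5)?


dx=-9.6, dy=12.9
d^2 = (-9.6)^2 + 12.9^2 = 258.57
d = sqrt(258.57) = 16.0801

16.0801


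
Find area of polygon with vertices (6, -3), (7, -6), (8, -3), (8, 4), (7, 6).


Shoelace sum: (6*(-6) - 7*(-3)) + (7*(-3) - 8*(-6)) + (8*4 - 8*(-3)) + (8*6 - 7*4) + (7*(-3) - 6*6)
= 31
Area = |31|/2 = 15.5

15.5


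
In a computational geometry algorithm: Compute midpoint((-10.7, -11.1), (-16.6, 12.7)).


M = (((-10.7)+(-16.6))/2, ((-11.1)+12.7)/2)
= (-13.65, 0.8)

(-13.65, 0.8)


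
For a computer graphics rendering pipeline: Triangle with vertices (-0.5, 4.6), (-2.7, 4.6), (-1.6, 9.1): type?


Side lengths squared: AB^2=4.84, BC^2=21.46, CA^2=21.46
Sorted: [4.84, 21.46, 21.46]
By sides: Isosceles, By angles: Acute

Isosceles, Acute


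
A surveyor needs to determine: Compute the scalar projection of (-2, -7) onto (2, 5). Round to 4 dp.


u.v = -39, |v| = sqrt(29) = 5.3852
Scalar projection = u.v / |v| = -39 / sqrt(29) = -7.2421

-7.2421


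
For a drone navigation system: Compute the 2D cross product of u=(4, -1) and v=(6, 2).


u x v = u_x*v_y - u_y*v_x = 4*2 - (-1)*6
= 8 - (-6) = 14

14


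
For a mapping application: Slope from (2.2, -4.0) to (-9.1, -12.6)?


slope = (y2-y1)/(x2-x1) = ((-12.6)-(-4))/((-9.1)-2.2) = (-8.6)/(-11.3) = 0.7611

0.7611


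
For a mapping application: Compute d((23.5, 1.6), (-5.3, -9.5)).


dx=-28.8, dy=-11.1
d^2 = (-28.8)^2 + (-11.1)^2 = 952.65
d = sqrt(952.65) = 30.865

30.865


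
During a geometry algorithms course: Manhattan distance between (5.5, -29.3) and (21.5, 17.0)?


|5.5-21.5| + |(-29.3)-17| = 16 + 46.3 = 62.3

62.3


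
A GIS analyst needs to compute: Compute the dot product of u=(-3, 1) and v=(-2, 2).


u . v = u_x*v_x + u_y*v_y = (-3)*(-2) + 1*2
= 6 + 2 = 8

8


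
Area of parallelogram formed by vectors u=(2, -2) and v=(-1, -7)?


|u x v| = |2*(-7) - (-2)*(-1)|
= |(-14) - 2| = 16

16


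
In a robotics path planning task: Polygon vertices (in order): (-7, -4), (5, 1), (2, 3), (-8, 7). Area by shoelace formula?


Shoelace sum: ((-7)*1 - 5*(-4)) + (5*3 - 2*1) + (2*7 - (-8)*3) + ((-8)*(-4) - (-7)*7)
= 145
Area = |145|/2 = 72.5

72.5


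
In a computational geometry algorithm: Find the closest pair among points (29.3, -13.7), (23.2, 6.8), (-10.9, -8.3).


d(P0,P1) = 21.3883, d(P0,P2) = 40.5611, d(P1,P2) = 37.2937
Closest: P0 and P1

Closest pair: (29.3, -13.7) and (23.2, 6.8), distance = 21.3883


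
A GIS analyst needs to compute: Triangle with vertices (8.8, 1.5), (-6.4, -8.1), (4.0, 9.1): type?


Side lengths squared: AB^2=323.2, BC^2=404, CA^2=80.8
Sorted: [80.8, 323.2, 404]
By sides: Scalene, By angles: Right

Scalene, Right


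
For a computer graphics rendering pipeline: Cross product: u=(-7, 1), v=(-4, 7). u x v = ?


u x v = u_x*v_y - u_y*v_x = (-7)*7 - 1*(-4)
= (-49) - (-4) = -45

-45


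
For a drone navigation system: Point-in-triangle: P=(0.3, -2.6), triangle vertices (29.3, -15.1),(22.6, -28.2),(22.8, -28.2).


Cross products: AB x AP = -463.65, BC x BP = 5.12, CA x CP = 461.15
All same sign? no

No, outside


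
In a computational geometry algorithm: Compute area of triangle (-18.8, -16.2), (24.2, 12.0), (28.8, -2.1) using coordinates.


Area = |x_A(y_B-y_C) + x_B(y_C-y_A) + x_C(y_A-y_B)|/2
= |(-265.08) + 341.22 + (-812.16)|/2
= 736.02/2 = 368.01

368.01


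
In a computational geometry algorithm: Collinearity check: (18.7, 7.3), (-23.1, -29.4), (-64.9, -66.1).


Cross product: ((-23.1)-18.7)*((-66.1)-7.3) - ((-29.4)-7.3)*((-64.9)-18.7)
= 0

Yes, collinear


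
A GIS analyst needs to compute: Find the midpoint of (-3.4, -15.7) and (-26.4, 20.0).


M = (((-3.4)+(-26.4))/2, ((-15.7)+20)/2)
= (-14.9, 2.15)

(-14.9, 2.15)


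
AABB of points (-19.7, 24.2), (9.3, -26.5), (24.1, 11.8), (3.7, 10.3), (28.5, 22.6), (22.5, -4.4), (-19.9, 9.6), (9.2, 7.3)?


x range: [-19.9, 28.5]
y range: [-26.5, 24.2]
Bounding box: (-19.9,-26.5) to (28.5,24.2)

(-19.9,-26.5) to (28.5,24.2)


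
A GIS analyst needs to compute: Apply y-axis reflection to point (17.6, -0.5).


Reflection over y-axis: (x,y) -> (-x,y)
(17.6, -0.5) -> (-17.6, -0.5)

(-17.6, -0.5)


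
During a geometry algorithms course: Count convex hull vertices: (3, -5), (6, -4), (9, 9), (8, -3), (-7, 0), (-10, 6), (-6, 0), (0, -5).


Convex hull vertices (CCW): (-10, 6), (-7, 0), (0, -5), (3, -5), (6, -4), (8, -3), (9, 9)
Count = 7

7


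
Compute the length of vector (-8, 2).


|u| = sqrt((-8)^2 + 2^2) = sqrt(68) = 8.2462

8.2462


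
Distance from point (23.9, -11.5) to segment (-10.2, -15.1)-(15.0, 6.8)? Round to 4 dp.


Project P onto AB: t = 0.8417 (clamped to [0,1])
Closest point on segment: (11.0099, 3.3324)
Distance: 19.6508

19.6508


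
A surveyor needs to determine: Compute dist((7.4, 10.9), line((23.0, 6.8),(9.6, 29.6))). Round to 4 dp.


|cross product| = 300.74
|line direction| = sqrt(699.4) = 26.4462
Distance = 300.74/sqrt(699.4) = 11.3718

11.3718


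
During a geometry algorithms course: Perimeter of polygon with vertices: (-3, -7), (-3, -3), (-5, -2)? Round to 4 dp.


Sides: (-3, -7)->(-3, -3): sqrt(16) = 4, (-3, -3)->(-5, -2): sqrt(5) = 2.236068, (-5, -2)->(-3, -7): sqrt(29) = 5.385165
Sum = 11.621233
Perimeter = 11.6212

11.6212


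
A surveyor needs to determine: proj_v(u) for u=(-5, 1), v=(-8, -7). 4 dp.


u.v = 33, |v| = sqrt(113) = 10.6301
Scalar projection = u.v / |v| = 33 / sqrt(113) = 3.1044

3.1044


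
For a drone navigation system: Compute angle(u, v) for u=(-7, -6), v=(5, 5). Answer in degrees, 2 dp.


u.v = -65, |u| = sqrt(85) = 9.2195, |v| = sqrt(50) = 7.0711
cos(theta) = u.v/(|u||v|) = -65/sqrt(4250) = -0.997054
theta = acos(-0.997054) = 175.6 degrees

175.6 degrees


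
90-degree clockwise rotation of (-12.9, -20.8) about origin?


90° CW: (x,y) -> (y, -x)
(-12.9,-20.8) -> (-20.8, 12.9)

(-20.8, 12.9)


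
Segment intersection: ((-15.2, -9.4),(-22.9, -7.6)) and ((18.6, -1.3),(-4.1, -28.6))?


Cross products: d1=-738.87, d2=-989.94, d3=-123.21, d4=127.86
d1*d2 < 0 and d3*d4 < 0? no

No, they don't intersect


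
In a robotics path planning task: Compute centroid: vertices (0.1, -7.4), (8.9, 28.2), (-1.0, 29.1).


Centroid = ((x_A+x_B+x_C)/3, (y_A+y_B+y_C)/3)
= ((0.1+8.9+(-1))/3, ((-7.4)+28.2+29.1)/3)
= (2.6667, 16.6333)

(2.6667, 16.6333)


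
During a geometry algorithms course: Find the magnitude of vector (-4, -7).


|u| = sqrt((-4)^2 + (-7)^2) = sqrt(65) = 8.0623

8.0623


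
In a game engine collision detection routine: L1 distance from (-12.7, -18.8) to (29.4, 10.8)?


|(-12.7)-29.4| + |(-18.8)-10.8| = 42.1 + 29.6 = 71.7

71.7


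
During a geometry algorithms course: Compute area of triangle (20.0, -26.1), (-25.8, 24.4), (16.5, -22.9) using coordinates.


Area = |x_A(y_B-y_C) + x_B(y_C-y_A) + x_C(y_A-y_B)|/2
= |946 + (-82.56) + (-833.25)|/2
= 30.19/2 = 15.095

15.095


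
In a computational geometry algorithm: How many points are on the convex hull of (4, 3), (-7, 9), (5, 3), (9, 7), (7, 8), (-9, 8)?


Convex hull vertices (CCW): (-9, 8), (4, 3), (5, 3), (9, 7), (7, 8), (-7, 9)
Count = 6

6


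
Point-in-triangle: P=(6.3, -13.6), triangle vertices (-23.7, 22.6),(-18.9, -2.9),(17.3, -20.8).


Cross products: AB x AP = 591.24, BC x BP = 63.74, CA x CP = 182.2
All same sign? yes

Yes, inside


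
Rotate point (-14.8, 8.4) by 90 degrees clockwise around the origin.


90° CW: (x,y) -> (y, -x)
(-14.8,8.4) -> (8.4, 14.8)

(8.4, 14.8)


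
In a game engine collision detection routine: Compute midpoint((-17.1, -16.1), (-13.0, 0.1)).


M = (((-17.1)+(-13))/2, ((-16.1)+0.1)/2)
= (-15.05, -8)

(-15.05, -8)


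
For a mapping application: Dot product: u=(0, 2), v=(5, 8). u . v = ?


u . v = u_x*v_x + u_y*v_y = 0*5 + 2*8
= 0 + 16 = 16

16


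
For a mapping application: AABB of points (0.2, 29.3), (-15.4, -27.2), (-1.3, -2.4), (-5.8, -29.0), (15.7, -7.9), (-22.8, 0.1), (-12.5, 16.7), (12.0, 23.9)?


x range: [-22.8, 15.7]
y range: [-29, 29.3]
Bounding box: (-22.8,-29) to (15.7,29.3)

(-22.8,-29) to (15.7,29.3)


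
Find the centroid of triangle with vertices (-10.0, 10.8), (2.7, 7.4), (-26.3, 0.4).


Centroid = ((x_A+x_B+x_C)/3, (y_A+y_B+y_C)/3)
= (((-10)+2.7+(-26.3))/3, (10.8+7.4+0.4)/3)
= (-11.2, 6.2)

(-11.2, 6.2)


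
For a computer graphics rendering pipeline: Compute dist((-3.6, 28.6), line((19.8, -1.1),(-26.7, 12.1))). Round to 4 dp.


|cross product| = 1072.17
|line direction| = sqrt(2336.49) = 48.3373
Distance = 1072.17/sqrt(2336.49) = 22.181

22.181


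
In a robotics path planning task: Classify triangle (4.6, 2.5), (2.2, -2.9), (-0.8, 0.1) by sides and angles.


Side lengths squared: AB^2=34.92, BC^2=18, CA^2=34.92
Sorted: [18, 34.92, 34.92]
By sides: Isosceles, By angles: Acute

Isosceles, Acute


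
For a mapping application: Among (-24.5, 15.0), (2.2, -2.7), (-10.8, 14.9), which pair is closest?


d(P0,P1) = 32.034, d(P0,P2) = 13.7004, d(P1,P2) = 21.8806
Closest: P0 and P2

Closest pair: (-24.5, 15.0) and (-10.8, 14.9), distance = 13.7004


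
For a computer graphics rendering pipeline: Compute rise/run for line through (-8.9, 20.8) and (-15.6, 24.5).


slope = (y2-y1)/(x2-x1) = (24.5-20.8)/((-15.6)-(-8.9)) = 3.7/(-6.7) = -0.5522

-0.5522


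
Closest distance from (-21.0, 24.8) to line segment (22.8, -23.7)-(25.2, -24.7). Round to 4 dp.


Project P onto AB: t = 0 (clamped to [0,1])
Closest point on segment: (22.8, -23.7)
Distance: 65.3505

65.3505


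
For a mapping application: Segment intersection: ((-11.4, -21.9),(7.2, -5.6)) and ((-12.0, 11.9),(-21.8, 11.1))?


Cross products: d1=331.72, d2=186.86, d3=638.46, d4=783.32
d1*d2 < 0 and d3*d4 < 0? no

No, they don't intersect


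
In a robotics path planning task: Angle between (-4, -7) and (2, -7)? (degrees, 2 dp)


u.v = 41, |u| = sqrt(65) = 8.0623, |v| = sqrt(53) = 7.2801
cos(theta) = u.v/(|u||v|) = 41/sqrt(3445) = 0.698537
theta = acos(0.698537) = 45.69 degrees

45.69 degrees


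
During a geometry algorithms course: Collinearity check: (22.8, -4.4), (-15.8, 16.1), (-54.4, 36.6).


Cross product: ((-15.8)-22.8)*(36.6-(-4.4)) - (16.1-(-4.4))*((-54.4)-22.8)
= 0

Yes, collinear


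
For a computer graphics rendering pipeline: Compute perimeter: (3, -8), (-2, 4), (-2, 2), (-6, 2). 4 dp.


Sides: (3, -8)->(-2, 4): sqrt(169) = 13, (-2, 4)->(-2, 2): sqrt(4) = 2, (-2, 2)->(-6, 2): sqrt(16) = 4, (-6, 2)->(3, -8): sqrt(181) = 13.453624
Sum = 32.453624
Perimeter = 32.4536

32.4536


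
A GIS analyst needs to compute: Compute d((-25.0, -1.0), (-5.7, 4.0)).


dx=19.3, dy=5
d^2 = 19.3^2 + 5^2 = 397.49
d = sqrt(397.49) = 19.9372

19.9372


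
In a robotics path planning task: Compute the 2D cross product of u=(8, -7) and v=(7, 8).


u x v = u_x*v_y - u_y*v_x = 8*8 - (-7)*7
= 64 - (-49) = 113

113


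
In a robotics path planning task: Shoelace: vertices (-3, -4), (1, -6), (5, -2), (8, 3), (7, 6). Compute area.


Shoelace sum: ((-3)*(-6) - 1*(-4)) + (1*(-2) - 5*(-6)) + (5*3 - 8*(-2)) + (8*6 - 7*3) + (7*(-4) - (-3)*6)
= 98
Area = |98|/2 = 49

49


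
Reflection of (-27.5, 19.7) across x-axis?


Reflection over x-axis: (x,y) -> (x,-y)
(-27.5, 19.7) -> (-27.5, -19.7)

(-27.5, -19.7)


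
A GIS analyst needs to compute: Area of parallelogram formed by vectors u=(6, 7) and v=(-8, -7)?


|u x v| = |6*(-7) - 7*(-8)|
= |(-42) - (-56)| = 14

14


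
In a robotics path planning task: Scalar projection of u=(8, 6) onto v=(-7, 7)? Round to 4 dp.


u.v = -14, |v| = sqrt(98) = 9.8995
Scalar projection = u.v / |v| = -14 / sqrt(98) = -1.4142

-1.4142


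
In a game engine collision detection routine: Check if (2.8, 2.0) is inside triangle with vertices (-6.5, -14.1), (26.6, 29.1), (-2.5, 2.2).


Cross products: AB x AP = 131.15, BC x BP = 148.39, CA x CP = 87.19
All same sign? yes

Yes, inside


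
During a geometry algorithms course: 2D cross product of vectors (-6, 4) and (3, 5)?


u x v = u_x*v_y - u_y*v_x = (-6)*5 - 4*3
= (-30) - 12 = -42

-42


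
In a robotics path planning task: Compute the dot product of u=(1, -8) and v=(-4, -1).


u . v = u_x*v_x + u_y*v_y = 1*(-4) + (-8)*(-1)
= (-4) + 8 = 4

4


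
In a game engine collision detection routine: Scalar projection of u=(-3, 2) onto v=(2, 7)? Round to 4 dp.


u.v = 8, |v| = sqrt(53) = 7.2801
Scalar projection = u.v / |v| = 8 / sqrt(53) = 1.0989

1.0989


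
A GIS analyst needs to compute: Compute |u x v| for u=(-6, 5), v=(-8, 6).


|u x v| = |(-6)*6 - 5*(-8)|
= |(-36) - (-40)| = 4

4


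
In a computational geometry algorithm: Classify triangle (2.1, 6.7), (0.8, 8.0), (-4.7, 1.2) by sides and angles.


Side lengths squared: AB^2=3.38, BC^2=76.49, CA^2=76.49
Sorted: [3.38, 76.49, 76.49]
By sides: Isosceles, By angles: Acute

Isosceles, Acute


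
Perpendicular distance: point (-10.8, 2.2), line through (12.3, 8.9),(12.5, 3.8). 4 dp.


|cross product| = 119.15
|line direction| = sqrt(26.05) = 5.1039
Distance = 119.15/sqrt(26.05) = 23.3448

23.3448


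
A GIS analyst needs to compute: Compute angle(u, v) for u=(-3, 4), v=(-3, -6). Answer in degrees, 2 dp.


u.v = -15, |u| = sqrt(25) = 5, |v| = sqrt(45) = 6.7082
cos(theta) = u.v/(|u||v|) = -15/sqrt(1125) = -0.447214
theta = acos(-0.447214) = 116.57 degrees

116.57 degrees


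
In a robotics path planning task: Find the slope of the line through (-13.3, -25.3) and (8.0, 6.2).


slope = (y2-y1)/(x2-x1) = (6.2-(-25.3))/(8-(-13.3)) = 31.5/21.3 = 1.4789

1.4789


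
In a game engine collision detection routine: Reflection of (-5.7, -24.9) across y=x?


Reflection over y=x: (x,y) -> (y,x)
(-5.7, -24.9) -> (-24.9, -5.7)

(-24.9, -5.7)


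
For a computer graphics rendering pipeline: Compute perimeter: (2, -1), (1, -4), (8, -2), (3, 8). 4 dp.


Sides: (2, -1)->(1, -4): sqrt(10) = 3.162278, (1, -4)->(8, -2): sqrt(53) = 7.28011, (8, -2)->(3, 8): sqrt(125) = 11.18034, (3, 8)->(2, -1): sqrt(82) = 9.055385
Sum = 30.678113
Perimeter = 30.6781

30.6781
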